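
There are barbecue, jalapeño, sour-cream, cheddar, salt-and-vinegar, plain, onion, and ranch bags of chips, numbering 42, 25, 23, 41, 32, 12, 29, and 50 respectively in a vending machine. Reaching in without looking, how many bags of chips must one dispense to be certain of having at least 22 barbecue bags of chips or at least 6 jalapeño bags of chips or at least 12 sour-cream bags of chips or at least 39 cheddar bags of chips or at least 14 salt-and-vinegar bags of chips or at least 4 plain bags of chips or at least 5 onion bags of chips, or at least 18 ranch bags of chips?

113

The worst case stops just short of every target: 21 barbecue, 5 jalapeño, 11 sour-cream, 38 cheddar, 13 salt-and-vinegar, 3 plain, 4 onion, 17 ranch — 21 + 5 + 11 + 38 + 13 + 3 + 4 + 17 = 112 bags of chips.
One more bag of chips must push some flavor to its target, so 112 + 1 = 113.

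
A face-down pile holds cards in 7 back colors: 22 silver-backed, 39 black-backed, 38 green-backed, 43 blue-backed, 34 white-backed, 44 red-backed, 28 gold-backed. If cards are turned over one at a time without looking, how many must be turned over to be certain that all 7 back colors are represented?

The hardest back color to obtain is silver-backed: we could draw every other card first — 248 − 22 = 226 cards — without a single silver-backed one.
The next draw must be silver-backed, so 226 + 1 = 227.

227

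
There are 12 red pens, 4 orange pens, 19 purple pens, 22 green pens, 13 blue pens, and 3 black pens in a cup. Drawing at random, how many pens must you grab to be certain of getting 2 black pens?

72

The worst case draws every non-black pen first: 12 + 4 + 19 + 22 + 13 = 70.
The next 2 draws are then forced to be black, giving 70 + 2 = 72.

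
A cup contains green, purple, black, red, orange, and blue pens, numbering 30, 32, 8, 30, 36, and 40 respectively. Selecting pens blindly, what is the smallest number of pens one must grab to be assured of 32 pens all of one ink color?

Treat the 6 ink colors as pigeonholes.
In the worst case we take at most 31 of each ink color, but all 30 green, all 8 black, and all 30 red (fewer than 31), giving 30 + 31 + 8 + 30 + 31 + 31 = 161.
One more pen then forces some ink color to 32, so 161 + 1 = 162.

162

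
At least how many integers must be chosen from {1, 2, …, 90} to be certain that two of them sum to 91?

46

Partition {1, …, 90} into 45 pairs: {1,90}, {2,89}, …, {45,46}.
Choosing 45 integers — say the integers 1 through 45 — takes one from each pair and avoids the property.
Choosing 46 forces two into the same pair by pigeonhole, and those sum to 91. So 46.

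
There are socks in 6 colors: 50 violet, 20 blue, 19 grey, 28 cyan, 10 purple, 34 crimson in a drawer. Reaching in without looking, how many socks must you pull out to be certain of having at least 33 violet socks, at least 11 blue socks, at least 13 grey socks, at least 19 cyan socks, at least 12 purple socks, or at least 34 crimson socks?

The worst case stops just short of every target: 32 violet, 10 blue, 12 grey, 18 cyan, all 10 purple, 33 crimson — 32 + 10 + 12 + 18 + 10 + 33 = 115 socks.
One more sock must push some color to its target, so 115 + 1 = 116.

116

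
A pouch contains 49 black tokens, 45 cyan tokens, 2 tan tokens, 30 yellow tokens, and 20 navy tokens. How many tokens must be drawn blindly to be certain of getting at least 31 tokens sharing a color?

113

Treat the 5 colors as pigeonholes.
In the worst case we take at most 30 of each color, but all 2 tan and all 20 navy (fewer than 30), giving 30 + 30 + 2 + 30 + 20 = 112.
One more token then forces some color to 31, so 112 + 1 = 113.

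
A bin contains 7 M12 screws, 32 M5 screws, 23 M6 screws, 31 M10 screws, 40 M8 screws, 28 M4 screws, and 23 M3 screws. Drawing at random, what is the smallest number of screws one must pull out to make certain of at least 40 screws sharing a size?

In the worst case we take at most 39 of each size, but all 7 M12, all 32 M5, all 23 M6, all 31 M10, all 28 M4, and all 23 M3 (fewer than 39), giving 7 + 32 + 23 + 31 + 39 + 28 + 23 = 183.
One more screw then forces some size to 40, so 183 + 1 = 184.

184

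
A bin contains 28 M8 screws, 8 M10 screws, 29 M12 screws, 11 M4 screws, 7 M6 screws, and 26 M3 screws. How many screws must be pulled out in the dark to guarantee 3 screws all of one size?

The worst case takes 2 screws of each size without reaching 3 of any: 6 × 2 = 12.
The next screw must bring some size to 3, so 12 + 1 = 13.

13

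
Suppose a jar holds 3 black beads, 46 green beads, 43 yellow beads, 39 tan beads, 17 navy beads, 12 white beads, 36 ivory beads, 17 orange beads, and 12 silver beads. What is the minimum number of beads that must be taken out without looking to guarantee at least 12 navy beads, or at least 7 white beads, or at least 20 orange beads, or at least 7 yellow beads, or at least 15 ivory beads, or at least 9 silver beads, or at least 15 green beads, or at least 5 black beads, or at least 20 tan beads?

99

Each of the 9 colors has its own threshold; avoid all of them simultaneously.
The worst case stops just short of every target: all 3 black, 14 green, 6 yellow, 19 tan, 11 navy, 6 white, 14 ivory, all 17 orange, 8 silver — 3 + 14 + 6 + 19 + 11 + 6 + 14 + 17 + 8 = 98 beads.
One more bead must push some color to its target, so 98 + 1 = 99.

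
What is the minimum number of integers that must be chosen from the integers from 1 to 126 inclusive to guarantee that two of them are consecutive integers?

64

Partition {1, …, 126} into 63 pairs: {1,2}, {3,4}, …, {125,126}.
Choosing 63 integers — say the 63 even numbers 2, 4, …, 126 — takes one from each pair and avoids the property.
Choosing 64 forces two into the same pair by pigeonhole, and those are consecutive. So 64.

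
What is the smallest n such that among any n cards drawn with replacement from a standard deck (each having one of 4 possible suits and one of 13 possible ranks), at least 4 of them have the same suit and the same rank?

157

There are 4 × 13 = 52 (suit, rank) combinations acting as pigeonholes.
With 52 × 3 = 156 cards drawn with replacement from a standard deck we could place exactly 3 in each, with no (suit, rank) pair reaching 4.
One more forces some (suit, rank) pair to hold 4, so 156 + 1 = 157.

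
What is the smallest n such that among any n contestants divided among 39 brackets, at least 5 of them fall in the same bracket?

There are 39 brackets acting as pigeonholes.
With 39 × 4 = 156 contestants we could place exactly 4 in each, with no class reaching 5.
One more forces some class to hold 5, so 156 + 1 = 157.

157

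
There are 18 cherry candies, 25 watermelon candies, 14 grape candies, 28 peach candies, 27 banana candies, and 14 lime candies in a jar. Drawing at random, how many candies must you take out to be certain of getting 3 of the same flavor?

Treat the 6 flavors as pigeonholes.
The worst case takes 2 candies of each flavor without reaching 3 of any: 6 × 2 = 12.
The next candy must bring some flavor to 3, so 12 + 1 = 13.

13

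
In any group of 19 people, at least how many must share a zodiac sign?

2

If each of the 12 zodiac signs held at most 1, the total would be at most 12 × 1 = 12 < 19, a contradiction.
So at least one holds ⌈19/12⌉ = 2.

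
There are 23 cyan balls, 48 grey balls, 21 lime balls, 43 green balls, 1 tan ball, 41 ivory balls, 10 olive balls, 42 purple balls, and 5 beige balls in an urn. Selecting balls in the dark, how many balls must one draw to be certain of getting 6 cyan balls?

The worst case draws every non-cyan ball first: 48 + 21 + 43 + 1 + 41 + 10 + 42 + 5 = 211.
The next 6 draws are then forced to be cyan, giving 211 + 6 = 217.

217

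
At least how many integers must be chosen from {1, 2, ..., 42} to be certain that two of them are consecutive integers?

22

Partition {1, …, 42} into 21 pairs: {1,2}, {3,4}, …, {41,42}.
Choosing 21 integers — say the 21 even numbers 2, 4, …, 42 — takes one from each pair and avoids the property.
Choosing 22 forces two into the same pair by pigeonhole, and those are consecutive. So 22.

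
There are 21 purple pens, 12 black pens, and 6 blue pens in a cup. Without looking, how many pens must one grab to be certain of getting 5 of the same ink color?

Treat the 3 ink colors as pigeonholes.
The worst case takes 4 pens of each ink color without reaching 5 of any: 3 × 4 = 12.
The next pen must bring some ink color to 5, so 12 + 1 = 13.

13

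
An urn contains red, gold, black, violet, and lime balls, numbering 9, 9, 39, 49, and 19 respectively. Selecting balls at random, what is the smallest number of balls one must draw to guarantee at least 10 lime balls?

116

To avoid lime balls as long as possible, exhaust the other 4 colors first.
The worst case draws every non-lime ball first: 9 + 9 + 39 + 49 = 106.
The next 10 draws are then forced to be lime, giving 106 + 10 = 116.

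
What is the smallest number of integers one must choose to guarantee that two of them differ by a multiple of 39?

40

Use the pigeonhole principle on residue classes: two integers differ by a multiple of 39 exactly when they share a remainder mod 39.
There are 39 residue classes mod 39, so 39 integers can all lie in distinct classes.
One more integer must repeat a residue, giving a difference divisible by 39. So n = 39 + 1 = 40.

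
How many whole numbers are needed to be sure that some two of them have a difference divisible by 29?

30

Two integers differ by a multiple of 29 exactly when they share a remainder mod 29.
There are 29 residue classes mod 29, so 29 integers can all lie in distinct classes.
One more integer must repeat a residue, giving a difference divisible by 29. So n = 29 + 1 = 30.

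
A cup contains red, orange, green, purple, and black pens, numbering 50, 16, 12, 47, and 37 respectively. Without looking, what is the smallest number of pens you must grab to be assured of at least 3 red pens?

115

The worst case draws every non-red pen first: 16 + 12 + 47 + 37 = 112.
The next 3 draws are then forced to be red, giving 112 + 3 = 115.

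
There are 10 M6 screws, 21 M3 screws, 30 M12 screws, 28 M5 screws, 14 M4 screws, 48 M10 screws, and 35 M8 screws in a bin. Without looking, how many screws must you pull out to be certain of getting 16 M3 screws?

The worst case draws every non-M3 screw first: 10 + 30 + 28 + 14 + 48 + 35 = 165.
The next 16 draws are then forced to be M3, giving 165 + 16 = 181.

181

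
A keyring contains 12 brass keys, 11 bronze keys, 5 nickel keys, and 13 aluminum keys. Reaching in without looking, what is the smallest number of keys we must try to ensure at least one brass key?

The worst case draws every non-brass key first: 11 + 5 + 13 = 29.
The next draw is then forced to be brass, giving 29 + 1 = 30.

30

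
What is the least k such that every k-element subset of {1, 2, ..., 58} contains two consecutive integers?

30

Partition {1, …, 58} into 29 pairs: {1,2}, {3,4}, …, {57,58}.
Choosing 29 integers — say the 29 even numbers 2, 4, …, 58 — takes one from each pair and avoids the property.
Choosing 30 forces two into the same pair by pigeonhole, and those are consecutive. So 30.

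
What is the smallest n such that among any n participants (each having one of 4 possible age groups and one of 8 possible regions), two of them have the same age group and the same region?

There are 4 × 8 = 32 (age group, region) combinations acting as pigeonholes.
With 32 participants we could place one in each, avoiding any repeat.
One more forces some (age group, region) pair to hold 2, so 32 + 1 = 33.

33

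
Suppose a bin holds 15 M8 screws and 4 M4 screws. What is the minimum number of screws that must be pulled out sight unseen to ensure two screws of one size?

3

Treat the 2 sizes as pigeonholes.
The worst case takes 1 screw of each size without reaching 2 of any: 2 × 1 = 2.
The next screw must bring some size to 2, so 2 + 1 = 3.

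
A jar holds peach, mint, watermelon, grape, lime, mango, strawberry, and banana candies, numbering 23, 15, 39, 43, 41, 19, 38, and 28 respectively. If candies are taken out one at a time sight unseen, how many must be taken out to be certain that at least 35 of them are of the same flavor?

Treat the 8 flavors as pigeonholes.
In the worst case we take at most 34 of each flavor, but all 23 peach, all 15 mint, all 19 mango, and all 28 banana (fewer than 34), giving 23 + 15 + 34 + 34 + 34 + 19 + 34 + 28 = 221.
One more candy then forces some flavor to 35, so 221 + 1 = 222.

222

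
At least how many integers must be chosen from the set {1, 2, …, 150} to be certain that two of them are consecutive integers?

76

Partition {1, …, 150} into 75 pairs: {1,2}, {3,4}, …, {149,150}.
Choosing 75 integers — say the 75 even numbers 2, 4, …, 150 — takes one from each pair and avoids the property.
Choosing 76 forces two into the same pair by pigeonhole, and those are consecutive. So 76.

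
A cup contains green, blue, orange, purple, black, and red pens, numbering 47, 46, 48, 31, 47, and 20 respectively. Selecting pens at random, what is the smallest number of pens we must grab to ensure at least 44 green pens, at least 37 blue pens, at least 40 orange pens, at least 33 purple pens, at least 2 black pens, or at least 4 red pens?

The worst case stops just short of every target: 43 green, 36 blue, 39 orange, all 31 purple, 1 black, 3 red — 43 + 36 + 39 + 31 + 1 + 3 = 153 pens.
One more pen must push some ink color to its target, so 153 + 1 = 154.

154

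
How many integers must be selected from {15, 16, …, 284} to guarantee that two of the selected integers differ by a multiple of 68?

Use the pigeonhole principle on residue classes: group the integers by remainder mod 68; there are 68 residue classes, each nonempty in this range.
Choosing one from each class (68 integers) avoids any shared remainder.
One more choice must repeat a class, so two differ by a multiple of 68. Hence 68 + 1 = 69.

69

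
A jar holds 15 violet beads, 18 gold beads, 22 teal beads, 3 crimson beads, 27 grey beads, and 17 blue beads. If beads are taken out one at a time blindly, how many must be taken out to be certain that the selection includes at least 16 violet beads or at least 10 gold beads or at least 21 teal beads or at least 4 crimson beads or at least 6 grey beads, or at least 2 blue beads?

54

The worst case stops just short of every target: 15 violet, 9 gold, 20 teal, 3 crimson, 5 grey, 1 blue — 15 + 9 + 20 + 3 + 5 + 1 = 53 beads.
One more bead must push some color to its target, so 53 + 1 = 54.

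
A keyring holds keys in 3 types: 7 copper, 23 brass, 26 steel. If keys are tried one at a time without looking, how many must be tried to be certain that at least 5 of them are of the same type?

13

The worst case takes 4 keys of each type without reaching 5 of any: 3 × 4 = 12.
The next key must bring some type to 5, so 12 + 1 = 13.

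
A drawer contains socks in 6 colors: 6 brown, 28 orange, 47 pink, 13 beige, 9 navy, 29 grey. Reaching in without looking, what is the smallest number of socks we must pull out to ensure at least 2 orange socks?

The worst case draws every non-orange sock first: 6 + 47 + 13 + 9 + 29 = 104.
The next 2 draws are then forced to be orange, giving 104 + 2 = 106.

106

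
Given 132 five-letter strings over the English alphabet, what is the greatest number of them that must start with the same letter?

There are 26 possible first letters, which serve as the pigeonholes.
If each of the 26 possible first letters held at most 5, the total would be at most 26 × 5 = 130 < 132, a contradiction.
So at least one holds ⌈132/26⌉ = 6.

6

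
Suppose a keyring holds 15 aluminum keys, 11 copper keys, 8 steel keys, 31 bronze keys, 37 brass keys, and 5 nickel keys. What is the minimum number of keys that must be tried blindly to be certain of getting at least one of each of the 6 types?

The hardest type to obtain is nickel: we could draw every other key first — 107 − 5 = 102 keys — without a single nickel one.
The next draw must be nickel, so 102 + 1 = 103.

103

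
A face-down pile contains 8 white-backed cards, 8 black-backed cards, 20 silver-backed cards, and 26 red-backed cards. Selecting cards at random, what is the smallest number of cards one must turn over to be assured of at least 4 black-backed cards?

58

To avoid black-backed cards as long as possible, exhaust the other 3 back colors first.
The worst case draws every non-black-backed card first: 8 + 20 + 26 = 54.
The next 4 draws are then forced to be black-backed, giving 54 + 4 = 58.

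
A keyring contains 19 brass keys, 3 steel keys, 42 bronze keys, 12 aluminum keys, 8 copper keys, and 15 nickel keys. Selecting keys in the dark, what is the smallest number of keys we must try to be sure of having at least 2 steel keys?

To avoid steel keys as long as possible, exhaust the other 5 types first.
The worst case draws every non-steel key first: 19 + 42 + 12 + 8 + 15 = 96.
The next 2 draws are then forced to be steel, giving 96 + 2 = 98.

98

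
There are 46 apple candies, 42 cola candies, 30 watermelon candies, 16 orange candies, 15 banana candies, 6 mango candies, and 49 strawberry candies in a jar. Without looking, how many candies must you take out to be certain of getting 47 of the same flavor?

202

In the worst case we take at most 46 of each flavor, but all 42 cola, all 30 watermelon, all 16 orange, all 15 banana, and all 6 mango (fewer than 46), giving 46 + 42 + 30 + 16 + 15 + 6 + 46 = 201.
One more candy then forces some flavor to 47, so 201 + 1 = 202.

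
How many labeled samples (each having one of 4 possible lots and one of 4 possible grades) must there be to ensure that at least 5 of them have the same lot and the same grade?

65

There are 4 × 4 = 16 (lot, grade) combinations acting as pigeonholes.
With 16 × 4 = 64 labeled samples we could place exactly 4 in each, with no (lot, grade) pair reaching 5.
One more forces some (lot, grade) pair to hold 5, so 64 + 1 = 65.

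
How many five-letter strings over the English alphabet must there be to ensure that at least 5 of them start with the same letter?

There are 26 possible first letters acting as pigeonholes.
With 26 × 4 = 104 five-letter strings over the English alphabet we could place exactly 4 in each, with no class reaching 5.
One more forces some class to hold 5, so 104 + 1 = 105.

105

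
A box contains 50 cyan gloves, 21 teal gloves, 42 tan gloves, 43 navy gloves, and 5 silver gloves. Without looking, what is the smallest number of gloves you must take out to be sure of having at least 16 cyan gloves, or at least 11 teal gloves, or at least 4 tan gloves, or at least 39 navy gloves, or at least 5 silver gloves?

71

The worst case stops just short of every target: 15 cyan, 10 teal, 3 tan, 38 navy, 4 silver — 15 + 10 + 3 + 38 + 4 = 70 gloves.
One more glove must push some color to its target, so 70 + 1 = 71.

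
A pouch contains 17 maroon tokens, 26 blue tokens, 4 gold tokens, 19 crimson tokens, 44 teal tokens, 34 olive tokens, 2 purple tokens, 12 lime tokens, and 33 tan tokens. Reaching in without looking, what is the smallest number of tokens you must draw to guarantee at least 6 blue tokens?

The worst case draws every non-blue token first: 17 + 4 + 19 + 44 + 34 + 2 + 12 + 33 = 165.
The next 6 draws are then forced to be blue, giving 165 + 6 = 171.

171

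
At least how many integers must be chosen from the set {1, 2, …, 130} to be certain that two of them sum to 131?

Partition {1, …, 130} into 65 pairs: {1,130}, {2,129}, …, {65,66}.
Choosing 65 integers — say the integers 1 through 65 — takes one from each pair and avoids the property.
Choosing 66 forces two into the same pair by pigeonhole, and those sum to 131. So 66.

66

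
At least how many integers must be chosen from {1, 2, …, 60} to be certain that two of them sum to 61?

Partition {1, …, 60} into 30 pairs: {1,60}, {2,59}, …, {30,31}.
Choosing 30 integers — say the integers 1 through 30 — takes one from each pair and avoids the property.
Choosing 31 forces two into the same pair by pigeonhole, and those sum to 61. So 31.

31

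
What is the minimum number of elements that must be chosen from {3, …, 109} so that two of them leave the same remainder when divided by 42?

43

Use the pigeonhole principle on residue classes: group the integers by remainder mod 42; there are 42 residue classes, each nonempty in this range.
Choosing one from each class (42 integers) avoids any shared remainder.
One more choice must repeat a class, so two differ by a multiple of 42. Hence 42 + 1 = 43.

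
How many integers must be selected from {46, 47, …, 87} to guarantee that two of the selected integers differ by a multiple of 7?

Use the pigeonhole principle on residue classes: group the integers by remainder mod 7; there are 7 residue classes, each nonempty in this range.
Choosing one from each class (7 integers) avoids any shared remainder.
One more choice must repeat a class, so two differ by a multiple of 7. Hence 7 + 1 = 8.

8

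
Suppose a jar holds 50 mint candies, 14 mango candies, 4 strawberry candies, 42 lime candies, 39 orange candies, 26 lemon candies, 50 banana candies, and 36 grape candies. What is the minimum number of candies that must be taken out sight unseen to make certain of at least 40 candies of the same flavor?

237

Treat the 8 flavors as pigeonholes.
In the worst case we take at most 39 of each flavor, but all 14 mango, all 4 strawberry, all 26 lemon, and all 36 grape (fewer than 39), giving 39 + 14 + 4 + 39 + 39 + 26 + 39 + 36 = 236.
One more candy then forces some flavor to 40, so 236 + 1 = 237.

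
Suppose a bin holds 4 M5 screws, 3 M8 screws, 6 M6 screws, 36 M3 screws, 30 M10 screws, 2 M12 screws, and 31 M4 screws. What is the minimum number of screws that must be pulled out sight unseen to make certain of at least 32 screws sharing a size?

108

In the worst case we take at most 31 of each size, but all 4 M5, all 3 M8, all 6 M6, all 30 M10, and all 2 M12 (fewer than 31), giving 4 + 3 + 6 + 31 + 30 + 2 + 31 = 107.
One more screw then forces some size to 32, so 107 + 1 = 108.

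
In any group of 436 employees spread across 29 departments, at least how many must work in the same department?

The 436 employees fall into 29 departments.
If each of the 29 departments held at most 15, the total would be at most 29 × 15 = 435 < 436, a contradiction.
So at least one holds ⌈436/29⌉ = 16.

16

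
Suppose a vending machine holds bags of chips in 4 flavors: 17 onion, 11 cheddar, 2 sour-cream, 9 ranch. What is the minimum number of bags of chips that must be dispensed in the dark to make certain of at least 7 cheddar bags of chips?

The worst case draws every non-cheddar bag of chips first: 17 + 2 + 9 = 28.
The next 7 draws are then forced to be cheddar, giving 28 + 7 = 35.

35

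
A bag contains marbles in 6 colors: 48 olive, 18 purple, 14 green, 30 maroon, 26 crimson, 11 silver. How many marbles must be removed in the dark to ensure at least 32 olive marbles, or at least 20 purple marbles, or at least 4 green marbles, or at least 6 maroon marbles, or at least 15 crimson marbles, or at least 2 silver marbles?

Each of the 6 colors has its own threshold; avoid all of them simultaneously.
The worst case stops just short of every target: 31 olive, all 18 purple, 3 green, 5 maroon, 14 crimson, 1 silver — 31 + 18 + 3 + 5 + 14 + 1 = 72 marbles.
One more marble must push some color to its target, so 72 + 1 = 73.

73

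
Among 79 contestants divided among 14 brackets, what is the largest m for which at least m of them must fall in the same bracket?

If each of the 14 brackets held at most 5, the total would be at most 14 × 5 = 70 < 79, a contradiction.
So at least one holds ⌈79/14⌉ = 6.

6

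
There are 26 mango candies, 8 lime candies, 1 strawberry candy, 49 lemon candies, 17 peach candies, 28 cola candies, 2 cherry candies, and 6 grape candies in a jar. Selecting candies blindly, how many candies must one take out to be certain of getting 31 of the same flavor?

119

Treat the 8 flavors as pigeonholes.
In the worst case we take at most 30 of each flavor, but all 26 mango, all 8 lime, all 1 strawberry, all 17 peach, all 28 cola, all 2 cherry, and all 6 grape (fewer than 30), giving 26 + 8 + 1 + 30 + 17 + 28 + 2 + 6 = 118.
One more candy then forces some flavor to 31, so 118 + 1 = 119.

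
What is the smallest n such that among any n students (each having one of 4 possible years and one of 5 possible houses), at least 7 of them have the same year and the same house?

121

There are 4 × 5 = 20 (year, house) combinations acting as pigeonholes.
With 20 × 6 = 120 students we could place exactly 6 in each, with no (year, house) pair reaching 7.
One more forces some (year, house) pair to hold 7, so 120 + 1 = 121.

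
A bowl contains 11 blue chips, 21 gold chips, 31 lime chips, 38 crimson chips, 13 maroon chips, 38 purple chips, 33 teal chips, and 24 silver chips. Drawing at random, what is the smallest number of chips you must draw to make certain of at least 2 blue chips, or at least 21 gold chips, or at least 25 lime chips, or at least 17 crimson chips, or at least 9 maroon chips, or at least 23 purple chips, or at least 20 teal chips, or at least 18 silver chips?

128

The worst case stops just short of every target: 1 blue, 20 gold, 24 lime, 16 crimson, 8 maroon, 22 purple, 19 teal, 17 silver — 1 + 20 + 24 + 16 + 8 + 22 + 19 + 17 = 127 chips.
One more chip must push some color to its target, so 127 + 1 = 128.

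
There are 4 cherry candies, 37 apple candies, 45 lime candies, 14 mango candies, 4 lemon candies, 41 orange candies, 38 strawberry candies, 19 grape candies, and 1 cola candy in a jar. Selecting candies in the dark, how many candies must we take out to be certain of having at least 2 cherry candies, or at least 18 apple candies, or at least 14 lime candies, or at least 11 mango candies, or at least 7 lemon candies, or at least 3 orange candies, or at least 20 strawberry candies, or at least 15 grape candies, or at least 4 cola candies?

Each of the 9 flavors has its own threshold; avoid all of them simultaneously.
The worst case stops just short of every target: 1 cherry, 17 apple, 13 lime, 10 mango, all 4 lemon, 2 orange, 19 strawberry, 14 grape, all 1 cola — 1 + 17 + 13 + 10 + 4 + 2 + 19 + 14 + 1 = 81 candies.
One more candy must push some flavor to its target, so 81 + 1 = 82.

82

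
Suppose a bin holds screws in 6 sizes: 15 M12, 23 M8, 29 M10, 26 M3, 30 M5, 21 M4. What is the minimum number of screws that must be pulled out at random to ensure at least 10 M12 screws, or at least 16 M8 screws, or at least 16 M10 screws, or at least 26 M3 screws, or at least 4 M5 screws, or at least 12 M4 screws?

79

The worst case stops just short of every target: 9 M12, 15 M8, 15 M10, 25 M3, 3 M5, 11 M4 — 9 + 15 + 15 + 25 + 3 + 11 = 78 screws.
One more screw must push some size to its target, so 78 + 1 = 79.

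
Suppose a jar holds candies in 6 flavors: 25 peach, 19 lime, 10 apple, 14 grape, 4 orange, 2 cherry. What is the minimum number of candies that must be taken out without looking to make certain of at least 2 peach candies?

The worst case draws every non-peach candy first: 19 + 10 + 14 + 4 + 2 = 49.
The next 2 draws are then forced to be peach, giving 49 + 2 = 51.

51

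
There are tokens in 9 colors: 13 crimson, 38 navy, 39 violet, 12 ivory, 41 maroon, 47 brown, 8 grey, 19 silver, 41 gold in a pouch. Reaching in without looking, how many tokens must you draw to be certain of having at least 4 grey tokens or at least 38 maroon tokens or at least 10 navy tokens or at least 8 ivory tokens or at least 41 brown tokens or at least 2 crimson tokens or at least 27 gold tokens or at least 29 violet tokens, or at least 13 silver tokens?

164

The worst case stops just short of every target: 1 crimson, 9 navy, 28 violet, 7 ivory, 37 maroon, 40 brown, 3 grey, 12 silver, 26 gold — 1 + 9 + 28 + 7 + 37 + 40 + 3 + 12 + 26 = 163 tokens.
One more token must push some color to its target, so 163 + 1 = 164.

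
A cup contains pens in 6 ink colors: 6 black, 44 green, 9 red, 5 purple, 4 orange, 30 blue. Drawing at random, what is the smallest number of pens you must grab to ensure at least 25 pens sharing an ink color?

73

Treat the 6 ink colors as pigeonholes.
In the worst case we take at most 24 of each ink color, but all 6 black, all 9 red, all 5 purple, and all 4 orange (fewer than 24), giving 6 + 24 + 9 + 5 + 4 + 24 = 72.
One more pen then forces some ink color to 25, so 72 + 1 = 73.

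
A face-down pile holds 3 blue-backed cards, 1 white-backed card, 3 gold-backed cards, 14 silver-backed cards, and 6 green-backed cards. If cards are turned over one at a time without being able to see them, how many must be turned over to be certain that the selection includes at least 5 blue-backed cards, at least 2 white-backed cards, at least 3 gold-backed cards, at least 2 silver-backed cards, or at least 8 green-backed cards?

The worst case stops just short of every target: all 3 blue-backed, 1 white-backed, 2 gold-backed, 1 silver-backed, all 6 green-backed — 3 + 1 + 2 + 1 + 6 = 13 cards.
One more card must push some back color to its target, so 13 + 1 = 14.

14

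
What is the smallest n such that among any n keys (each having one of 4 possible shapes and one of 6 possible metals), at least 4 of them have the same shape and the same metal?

73

There are 4 × 6 = 24 (shape, metal) combinations acting as pigeonholes.
With 24 × 3 = 72 keys we could place exactly 3 in each, with no (shape, metal) pair reaching 4.
One more forces some (shape, metal) pair to hold 4, so 72 + 1 = 73.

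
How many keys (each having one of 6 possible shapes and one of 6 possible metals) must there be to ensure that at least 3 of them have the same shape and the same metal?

There are 6 × 6 = 36 (shape, metal) combinations acting as pigeonholes.
With 36 × 2 = 72 keys we could place exactly 2 in each, with no (shape, metal) pair reaching 3.
One more forces some (shape, metal) pair to hold 3, so 72 + 1 = 73.

73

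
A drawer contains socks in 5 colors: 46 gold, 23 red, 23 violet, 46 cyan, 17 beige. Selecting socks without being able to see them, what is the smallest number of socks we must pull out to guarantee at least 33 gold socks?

The worst case draws every non-gold sock first: 23 + 23 + 46 + 17 = 109.
The next 33 draws are then forced to be gold, giving 109 + 33 = 142.

142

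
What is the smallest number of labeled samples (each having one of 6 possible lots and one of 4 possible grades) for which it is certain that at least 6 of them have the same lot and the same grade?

121

There are 6 × 4 = 24 (lot, grade) combinations acting as pigeonholes.
With 24 × 5 = 120 labeled samples we could place exactly 5 in each, with no (lot, grade) pair reaching 6.
One more forces some (lot, grade) pair to hold 6, so 120 + 1 = 121.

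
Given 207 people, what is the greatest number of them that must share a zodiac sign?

There are 12 zodiac signs, which serve as the pigeonholes.
If each of the 12 zodiac signs held at most 17, the total would be at most 12 × 17 = 204 < 207, a contradiction.
So at least one holds ⌈207/12⌉ = 18.

18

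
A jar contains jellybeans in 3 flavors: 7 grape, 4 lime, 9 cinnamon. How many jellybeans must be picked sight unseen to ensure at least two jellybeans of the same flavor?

4

The worst case takes 1 jellybean of each flavor without reaching 2 of any: 3 × 1 = 3.
The next jellybean must bring some flavor to 2, so 3 + 1 = 4.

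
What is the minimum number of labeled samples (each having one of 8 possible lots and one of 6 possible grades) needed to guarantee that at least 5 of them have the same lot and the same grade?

193

There are 8 × 6 = 48 (lot, grade) combinations acting as pigeonholes.
With 48 × 4 = 192 labeled samples we could place exactly 4 in each, with no (lot, grade) pair reaching 5.
One more forces some (lot, grade) pair to hold 5, so 192 + 1 = 193.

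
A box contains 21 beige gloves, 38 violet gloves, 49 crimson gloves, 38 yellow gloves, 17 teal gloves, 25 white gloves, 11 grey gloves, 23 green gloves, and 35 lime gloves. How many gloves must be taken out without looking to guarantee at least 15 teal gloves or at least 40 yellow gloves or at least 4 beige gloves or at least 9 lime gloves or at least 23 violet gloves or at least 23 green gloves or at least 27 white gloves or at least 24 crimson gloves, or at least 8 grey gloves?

163

Each of the 9 colors has its own threshold; avoid all of them simultaneously.
The worst case stops just short of every target: 3 beige, 22 violet, 23 crimson, all 38 yellow, 14 teal, all 25 white, 7 grey, 22 green, 8 lime — 3 + 22 + 23 + 38 + 14 + 25 + 7 + 22 + 8 = 162 gloves.
One more glove must push some color to its target, so 162 + 1 = 163.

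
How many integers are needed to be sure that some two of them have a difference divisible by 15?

16

Two integers differ by a multiple of 15 exactly when they share a remainder mod 15.
There are 15 residue classes mod 15, so 15 integers can all lie in distinct classes.
One more integer must repeat a residue, giving a difference divisible by 15. So n = 15 + 1 = 16.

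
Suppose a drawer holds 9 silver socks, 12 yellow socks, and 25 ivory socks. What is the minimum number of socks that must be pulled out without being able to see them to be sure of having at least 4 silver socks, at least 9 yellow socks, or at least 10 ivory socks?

21

The worst case stops just short of every target: 3 silver, 8 yellow, 9 ivory — 3 + 8 + 9 = 20 socks.
One more sock must push some color to its target, so 20 + 1 = 21.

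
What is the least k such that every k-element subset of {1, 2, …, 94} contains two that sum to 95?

48

Partition {1, …, 94} into 47 pairs: {1,94}, {2,93}, …, {47,48}.
Choosing 47 integers — say the integers 1 through 47 — takes one from each pair and avoids the property.
Choosing 48 forces two into the same pair by pigeonhole, and those sum to 95. So 48.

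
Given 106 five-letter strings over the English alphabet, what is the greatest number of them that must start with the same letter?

5

There are 26 possible first letters, which serve as the pigeonholes.
If each of the 26 possible first letters held at most 4, the total would be at most 26 × 4 = 104 < 106, a contradiction.
So at least one holds ⌈106/26⌉ = 5.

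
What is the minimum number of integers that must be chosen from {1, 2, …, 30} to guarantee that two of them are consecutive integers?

16

Partition {1, …, 30} into 15 pairs: {1,2}, {3,4}, …, {29,30}.
Choosing 15 integers — say the 15 even numbers 2, 4, …, 30 — takes one from each pair and avoids the property.
Choosing 16 forces two into the same pair by pigeonhole, and those are consecutive. So 16.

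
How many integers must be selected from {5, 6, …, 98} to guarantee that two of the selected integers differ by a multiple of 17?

18

Use the pigeonhole principle on residue classes: group the integers by remainder mod 17; there are 17 residue classes, each nonempty in this range.
Choosing one from each class (17 integers) avoids any shared remainder.
One more choice must repeat a class, so two differ by a multiple of 17. Hence 17 + 1 = 18.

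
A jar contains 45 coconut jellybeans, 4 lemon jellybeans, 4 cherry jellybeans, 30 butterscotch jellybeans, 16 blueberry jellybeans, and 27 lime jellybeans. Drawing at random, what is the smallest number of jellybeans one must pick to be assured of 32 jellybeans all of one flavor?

113

In the worst case we take at most 31 of each flavor, but all 4 lemon, all 4 cherry, all 30 butterscotch, all 16 blueberry, and all 27 lime (fewer than 31), giving 31 + 4 + 4 + 30 + 16 + 27 = 112.
One more jellybean then forces some flavor to 32, so 112 + 1 = 113.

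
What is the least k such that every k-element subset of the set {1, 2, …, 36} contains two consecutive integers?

Partition {1, …, 36} into 18 pairs: {1,2}, {3,4}, …, {35,36}.
Choosing 18 integers — say the 18 even numbers 2, 4, …, 36 — takes one from each pair and avoids the property.
Choosing 19 forces two into the same pair by pigeonhole, and those are consecutive. So 19.

19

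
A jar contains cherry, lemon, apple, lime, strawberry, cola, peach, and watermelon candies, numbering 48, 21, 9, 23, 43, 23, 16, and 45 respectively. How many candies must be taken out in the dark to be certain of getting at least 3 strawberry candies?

The worst case draws every non-strawberry candy first: 48 + 21 + 9 + 23 + 23 + 16 + 45 = 185.
The next 3 draws are then forced to be strawberry, giving 185 + 3 = 188.

188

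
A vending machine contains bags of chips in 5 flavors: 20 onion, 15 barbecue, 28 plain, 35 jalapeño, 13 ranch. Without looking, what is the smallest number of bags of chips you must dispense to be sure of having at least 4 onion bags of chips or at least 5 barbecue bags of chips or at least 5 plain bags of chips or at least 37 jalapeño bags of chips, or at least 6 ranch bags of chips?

52

Each of the 5 flavors has its own threshold; avoid all of them simultaneously.
The worst case stops just short of every target: 3 onion, 4 barbecue, 4 plain, all 35 jalapeño, 5 ranch — 3 + 4 + 4 + 35 + 5 = 51 bags of chips.
One more bag of chips must push some flavor to its target, so 51 + 1 = 52.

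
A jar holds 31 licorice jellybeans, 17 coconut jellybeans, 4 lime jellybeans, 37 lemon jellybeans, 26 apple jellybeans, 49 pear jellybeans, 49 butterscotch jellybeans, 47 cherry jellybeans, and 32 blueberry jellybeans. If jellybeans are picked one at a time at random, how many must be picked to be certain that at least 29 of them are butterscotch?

To avoid butterscotch jellybeans as long as possible, exhaust the other 8 flavors first.
The worst case draws every non-butterscotch jellybean first: 31 + 17 + 4 + 37 + 26 + 49 + 47 + 32 = 243.
The next 29 draws are then forced to be butterscotch, giving 243 + 29 = 272.

272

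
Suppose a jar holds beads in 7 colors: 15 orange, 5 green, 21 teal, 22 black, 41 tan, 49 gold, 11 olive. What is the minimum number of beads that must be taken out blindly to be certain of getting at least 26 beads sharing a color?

Treat the 7 colors as pigeonholes.
In the worst case we take at most 25 of each color, but all 15 orange, all 5 green, all 21 teal, all 22 black, and all 11 olive (fewer than 25), giving 15 + 5 + 21 + 22 + 25 + 25 + 11 = 124.
One more bead then forces some color to 26, so 124 + 1 = 125.

125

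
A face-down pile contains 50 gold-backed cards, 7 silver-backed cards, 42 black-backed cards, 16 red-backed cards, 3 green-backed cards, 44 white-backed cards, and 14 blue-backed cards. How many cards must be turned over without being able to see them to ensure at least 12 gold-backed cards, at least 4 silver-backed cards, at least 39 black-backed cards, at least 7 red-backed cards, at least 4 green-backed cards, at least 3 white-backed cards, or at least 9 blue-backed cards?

The worst case stops just short of every target: 11 gold-backed, 3 silver-backed, 38 black-backed, 6 red-backed, 3 green-backed, 2 white-backed, 8 blue-backed — 11 + 3 + 38 + 6 + 3 + 2 + 8 = 71 cards.
One more card must push some back color to its target, so 71 + 1 = 72.

72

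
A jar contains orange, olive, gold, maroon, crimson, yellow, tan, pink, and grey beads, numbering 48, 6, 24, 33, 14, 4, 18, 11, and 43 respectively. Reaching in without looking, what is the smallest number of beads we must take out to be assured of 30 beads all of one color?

165

In the worst case we take at most 29 of each color, but all 6 olive, all 24 gold, all 14 crimson, all 4 yellow, all 18 tan, and all 11 pink (fewer than 29), giving 29 + 6 + 24 + 29 + 14 + 4 + 18 + 11 + 29 = 164.
One more bead then forces some color to 30, so 164 + 1 = 165.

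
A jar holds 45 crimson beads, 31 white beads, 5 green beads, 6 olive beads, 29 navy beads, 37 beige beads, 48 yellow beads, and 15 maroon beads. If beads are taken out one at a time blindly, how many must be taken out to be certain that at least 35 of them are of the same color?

189

Treat the 8 colors as pigeonholes.
In the worst case we take at most 34 of each color, but all 31 white, all 5 green, all 6 olive, all 29 navy, and all 15 maroon (fewer than 34), giving 34 + 31 + 5 + 6 + 29 + 34 + 34 + 15 = 188.
One more bead then forces some color to 35, so 188 + 1 = 189.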